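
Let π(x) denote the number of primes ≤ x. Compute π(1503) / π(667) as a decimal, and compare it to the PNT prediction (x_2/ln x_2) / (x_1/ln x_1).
π(1503)/π(667) = 239/121 ≈ 1.9752;  PNT prediction ≈ 2.0031.

π(667) = 121 and π(1503) = 239, so π(1503)/π(667) ≈ 1.9752. The PNT-predicted ratio is (1503/ln(1503)) / (667/ln(667)) ≈ 2.0031. The two agree to within a few percent, as expected.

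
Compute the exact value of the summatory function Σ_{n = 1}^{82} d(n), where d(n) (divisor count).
Σ_{n ≤ 82} d(n) = 377

Compute d(n) for each 1 ≤ n ≤ 82: d(1) = 1, d(2) = 2, d(3) = 2, d(4) = 3, d(5) = 2, d(6) = 4, d(7) = 2, d(8) = 4, d(9) = 3, d(10) = 4, d(11) = 2, d(12) = 6, d(13) = 2, d(14) = 4, d(15) = 4, d(16) = 5, d(17) = 2, d(18) = 6, d(19) = 2, d(20) = 6, d(21) = 4, d(22) = 4, d(23) = 2, d(24) = 8, d(25) = 3, d(26) = 4, d(27) = 4, d(28) = 6, d(29) = 2, d(30) = 8, d(31) = 2, d(32) = 6, d(33) = 4, d(34) = 4, d(35) = 4, d(36) = 9, d(37) = 2, d(38) = 4, d(39) = 4, d(40) = 8, d(41) = 2, d(42) = 8, d(43) = 2, d(44) = 6, d(45) = 6, d(46) = 4, d(47) = 2, d(48) = 10, d(49) = 3, d(50) = 6, d(51) = 4, d(52) = 6, d(53) = 2, d(54) = 8, d(55) = 4, d(56) = 8, d(57) = 4, d(58) = 4, d(59) = 2, d(60) = 12, d(61) = 2, d(62) = 4, d(63) = 6, d(64) = 7, d(65) = 4, d(66) = 8, d(67) = 2, d(68) = 6, d(69) = 4, d(70) = 8, d(71) = 2, d(72) = 12, d(73) = 2, d(74) = 4, d(75) = 6, d(76) = 6, d(77) = 4, d(78) = 8, d(79) = 2, d(80) = 10, d(81) = 5, d(82) = 4. Summing all 82 values: 377. (Dirichlet's divisor formula: Σ_{n ≤ x} d(n) = x ln(x) + (2γ − 1) x + O(√x). For x = 82, the asymptotic estimate is ≈ 374.01.)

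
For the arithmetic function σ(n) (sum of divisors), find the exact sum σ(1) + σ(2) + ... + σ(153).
Σ_{n ≤ 153} σ(n) = 19290

Compute σ(n) for each 1 ≤ n ≤ 153: σ(1) = 1, σ(2) = 3, σ(3) = 4, σ(4) = 7, σ(5) = 6, σ(6) = 12, σ(7) = 8, σ(8) = 15, σ(9) = 13, σ(10) = 18, σ(11) = 12, σ(12) = 28, σ(13) = 14, σ(14) = 24, σ(15) = 24, σ(16) = 31, σ(17) = 18, σ(18) = 39, σ(19) = 20, σ(20) = 42, σ(21) = 32, σ(22) = 36, σ(23) = 24, σ(24) = 60, σ(25) = 31, σ(26) = 42, σ(27) = 40, σ(28) = 56, σ(29) = 30, σ(30) = 72, σ(31) = 32, σ(32) = 63, σ(33) = 48, σ(34) = 54, σ(35) = 48, σ(36) = 91, σ(37) = 38, σ(38) = 60, σ(39) = 56, σ(40) = 90, σ(41) = 42, σ(42) = 96, σ(43) = 44, σ(44) = 84, σ(45) = 78, σ(46) = 72, σ(47) = 48, σ(48) = 124, σ(49) = 57, σ(50) = 93, σ(51) = 72, σ(52) = 98, σ(53) = 54, σ(54) = 120, σ(55) = 72, σ(56) = 120, σ(57) = 80, σ(58) = 90, σ(59) = 60, σ(60) = 168, σ(61) = 62, σ(62) = 96, σ(63) = 104, σ(64) = 127, σ(65) = 84, σ(66) = 144, σ(67) = 68, σ(68) = 126, σ(69) = 96, σ(70) = 144, σ(71) = 72, σ(72) = 195, σ(73) = 74, σ(74) = 114, σ(75) = 124, σ(76) = 140, σ(77) = 96, σ(78) = 168, σ(79) = 80, σ(80) = 186, σ(81) = 121, σ(82) = 126, σ(83) = 84, σ(84) = 224, σ(85) = 108, σ(86) = 132, σ(87) = 120, σ(88) = 180, σ(89) = 90, σ(90) = 234, σ(91) = 112, σ(92) = 168, σ(93) = 128, σ(94) = 144, σ(95) = 120, σ(96) = 252, σ(97) = 98, σ(98) = 171, σ(99) = 156, σ(100) = 217, σ(101) = 102, σ(102) = 216, σ(103) = 104, σ(104) = 210, σ(105) = 192, σ(106) = 162, σ(107) = 108, σ(108) = 280, σ(109) = 110, σ(110) = 216, σ(111) = 152, σ(112) = 248, σ(113) = 114, σ(114) = 240, σ(115) = 144, σ(116) = 210, σ(117) = 182, σ(118) = 180, σ(119) = 144, σ(120) = 360, σ(121) = 133, σ(122) = 186, σ(123) = 168, σ(124) = 224, σ(125) = 156, σ(126) = 312, σ(127) = 128, σ(128) = 255, σ(129) = 176, σ(130) = 252, σ(131) = 132, σ(132) = 336, σ(133) = 160, σ(134) = 204, σ(135) = 240, σ(136) = 270, σ(137) = 138, σ(138) = 288, σ(139) = 140, σ(140) = 336, σ(141) = 192, σ(142) = 216, σ(143) = 168, σ(144) = 403, σ(145) = 180, σ(146) = 222, σ(147) = 228, σ(148) = 266, σ(149) = 150, σ(150) = 372, σ(151) = 152, σ(152) = 300, σ(153) = 234. Summing all 153 values: 19290. (Average order: Σ_{n ≤ x} σ(n) ~ (π²/12) x². For x = 153, (π²/12)·153² ≈ 19253.13.)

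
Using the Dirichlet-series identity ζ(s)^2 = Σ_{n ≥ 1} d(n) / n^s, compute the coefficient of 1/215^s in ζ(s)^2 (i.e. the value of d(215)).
d(215) = 4

ζ(s)^2 = (Σ 1/m^s)(Σ 1/k^s). The coefficient of 1/n^s in the product is the number of ordered pairs (m, k) with mk = n, which equals d(n). For n = 215, divisors are [1, 5, 43, 215], so d(215) = 4.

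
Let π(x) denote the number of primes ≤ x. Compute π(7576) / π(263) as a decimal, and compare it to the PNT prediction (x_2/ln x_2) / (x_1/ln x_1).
π(7576)/π(263) = 961/56 ≈ 17.1607;  PNT prediction ≈ 17.9689.

π(263) = 56 and π(7576) = 961, so π(7576)/π(263) ≈ 17.1607. The PNT-predicted ratio is (7576/ln(7576)) / (263/ln(263)) ≈ 17.9689. The two agree to within a few percent, as expected.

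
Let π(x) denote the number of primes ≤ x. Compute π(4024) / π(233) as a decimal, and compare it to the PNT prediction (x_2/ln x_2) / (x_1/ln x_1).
π(4024)/π(233) = 556/51 ≈ 10.9020;  PNT prediction ≈ 11.3423.

π(233) = 51 and π(4024) = 556, so π(4024)/π(233) ≈ 10.9020. The PNT-predicted ratio is (4024/ln(4024)) / (233/ln(233)) ≈ 11.3423. The two agree to within a few percent, as expected.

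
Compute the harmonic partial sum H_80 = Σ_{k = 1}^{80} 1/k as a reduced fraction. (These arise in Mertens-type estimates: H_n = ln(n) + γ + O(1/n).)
H_80 = 4880292608058024066886120358155997/982844219842241906412811281988800

Direct summation: H_80 = 1 + 1/2 + ... + 1/80. The least common denominator is lcm(1, ..., 80) = 32433859254793982911622772305630400; over this denominator the numerator is 32433859254793982911622772305630400 + 16216929627396991455811386152815200 + 10811286418264660970540924101876800 + 8108464813698495727905693076407600 + 6486771850958796582324554461126080 + 5405643209132330485270462050938400 + 4633408464970568987374681757947200 + 4054232406849247863952846538203800 + 3603762139421553656846974700625600 + 3243385925479398291162277230563040 + 2948532659526725719238433845966400 + 2702821604566165242635231025469200 + 2494912250368767916278674792740800 + 2316704232485284493687340878973600 + 2162257283652932194108184820375360 + 2027116203424623931976423269101900 + 1907874073811410759507221900331200 + 1801881069710776828423487350312800 + 1707045223936525416401198542401600 + 1621692962739699145581138615281520 + 1544469488323522995791560585982400 + 1474266329763362859619216922983200 + 1410167793686694909200990100244800 + 1351410802283082621317615512734600 + 1297354370191759316464910892225216 + 1247456125184383958139337396370400 + 1201254046473851218948991566875200 + 1158352116242642246843670439486800 + 1118408939820482169366302493297600 + 1081128641826466097054092410187680 + 1046253524348192997149121687278400 + 1013558101712311965988211634550950 + 982844219842241906412811281988800 + 953937036905705379753610950165600 + 926681692994113797474936351589440 + 900940534855388414211743675156400 + 876590790670107646260074927179200 + 853522611968262708200599271200800 + 831637416789589305426224930913600 + 810846481369849572790569307640760 + 791069737921804461259092007454400 + 772234744161761497895780292991200 + 754275796623115881665645867572800 + 737133164881681429809608461491600 + 720752427884310731369394940125120 + 705083896843347454600495050122400 + 690082111804127295991973878843200 + 675705401141541310658807756367300 + 661915494995795569624954536849600 + 648677185095879658232455446112608 + 635958024603803586502407300110400 + 623728062592191979069668698185200 + 611959608581018545502316458596800 + 600627023236925609474495783437600 + 589706531905345143847686769193280 + 579176058121321123421835219743400 + 569015074645508472133732847467200 + 559204469910241084683151246648800 + 549726428047355642569877496705600 + 540564320913233048527046205093840 + 531702610734327588715127414846400 + 523126762174096498574560843639200 + 514823162774507665263853528660800 + 506779050856155982994105817275475 + 498982450073753583255734958548160 + 491422109921120953206405640994400 + 484087451564089297188399586651200 + 476968518452852689876805475082800 + 470055931228898303066996700081600 + 463340846497056898737468175794720 + 456814919081605393121447497262400 + 450470267427694207105871837578200 + 444299441846492916597572223364800 + 438295395335053823130037463589600 + 432451456730586438821636964075072 + 426761305984131354100299635600400 + 421218951360960817034061977995200 + 415818708394794652713112465456800 + 410555180440430163438262940577600 + 405423240684924786395284653820380 = 161049656065914794207241971819147901, so H_80 = 161049656065914794207241971819147901/32433859254793982911622772305630400; reducing by gcd(161049656065914794207241971819147901, 32433859254793982911622772305630400) = 33 gives 4880292608058024066886120358155997/982844219842241906412811281988800 ≈ 4.96548. (The PNT-adjacent estimate ln(80) + γ ≈ 4.95924 matches within O(1/n).)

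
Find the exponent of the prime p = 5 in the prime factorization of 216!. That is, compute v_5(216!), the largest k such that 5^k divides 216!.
v_5(216!) = 52

Legendre's formula: v_p(n!) = Σ_{k ≥ 1} ⌊n / p^k⌋. For p = 5, n = 216, the terms are:
  ⌊216/5^1⌋ = ⌊216/5⌋ = 43
  ⌊216/5^2⌋ = ⌊216/25⌋ = 8
  ⌊216/5^3⌋ = ⌊216/125⌋ = 1
(the next term ⌊216/5^4⌋ = 0, terminating the sum). Summing: v_5(216!) = 43 + 8 + 1 = 52.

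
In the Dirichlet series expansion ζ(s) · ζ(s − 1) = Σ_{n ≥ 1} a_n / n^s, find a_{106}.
σ(106) = 162

In the product (Σ m^0/m^s)(Σ k / k^s) = Σ (Σ_{d | n} d) / n^s, the coefficient of 1/n^s is σ(n) = Σ_{d | n} d. For n = 106, divisors are [1, 2, 53, 106]; summing: σ(106) = 162.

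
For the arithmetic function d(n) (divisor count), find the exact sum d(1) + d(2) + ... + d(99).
Σ_{n ≤ 99} d(n) = 473

Compute d(n) for each 1 ≤ n ≤ 99: d(1) = 1, d(2) = 2, d(3) = 2, d(4) = 3, d(5) = 2, d(6) = 4, d(7) = 2, d(8) = 4, d(9) = 3, d(10) = 4, d(11) = 2, d(12) = 6, d(13) = 2, d(14) = 4, d(15) = 4, d(16) = 5, d(17) = 2, d(18) = 6, d(19) = 2, d(20) = 6, d(21) = 4, d(22) = 4, d(23) = 2, d(24) = 8, d(25) = 3, d(26) = 4, d(27) = 4, d(28) = 6, d(29) = 2, d(30) = 8, d(31) = 2, d(32) = 6, d(33) = 4, d(34) = 4, d(35) = 4, d(36) = 9, d(37) = 2, d(38) = 4, d(39) = 4, d(40) = 8, d(41) = 2, d(42) = 8, d(43) = 2, d(44) = 6, d(45) = 6, d(46) = 4, d(47) = 2, d(48) = 10, d(49) = 3, d(50) = 6, d(51) = 4, d(52) = 6, d(53) = 2, d(54) = 8, d(55) = 4, d(56) = 8, d(57) = 4, d(58) = 4, d(59) = 2, d(60) = 12, d(61) = 2, d(62) = 4, d(63) = 6, d(64) = 7, d(65) = 4, d(66) = 8, d(67) = 2, d(68) = 6, d(69) = 4, d(70) = 8, d(71) = 2, d(72) = 12, d(73) = 2, d(74) = 4, d(75) = 6, d(76) = 6, d(77) = 4, d(78) = 8, d(79) = 2, d(80) = 10, d(81) = 5, d(82) = 4, d(83) = 2, d(84) = 12, d(85) = 4, d(86) = 4, d(87) = 4, d(88) = 8, d(89) = 2, d(90) = 12, d(91) = 4, d(92) = 6, d(93) = 4, d(94) = 4, d(95) = 4, d(96) = 12, d(97) = 2, d(98) = 6, d(99) = 6. Summing all 99 values: 473. (Dirichlet's divisor formula: Σ_{n ≤ x} d(n) = x ln(x) + (2γ − 1) x + O(√x). For x = 99, the asymptotic estimate is ≈ 470.21.)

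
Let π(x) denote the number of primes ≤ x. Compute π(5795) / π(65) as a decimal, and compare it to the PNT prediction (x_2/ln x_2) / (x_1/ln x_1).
π(5795)/π(65) = 760/18 ≈ 42.2222;  PNT prediction ≈ 42.9513.

π(65) = 18 and π(5795) = 760, so π(5795)/π(65) ≈ 42.2222. The PNT-predicted ratio is (5795/ln(5795)) / (65/ln(65)) ≈ 42.9513. The two agree to within a few percent, as expected.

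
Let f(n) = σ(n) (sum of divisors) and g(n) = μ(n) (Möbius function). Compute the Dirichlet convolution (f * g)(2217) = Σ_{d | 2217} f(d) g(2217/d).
(σ * μ)(2217) = 2217

Divisors of 2217: [1, 3, 739, 2217]. For each d | 2217:
  d = 1: σ(1) · μ(2217/1) = 1 · 1 = 1
  d = 3: σ(3) · μ(2217/3) = 4 · -1 = -4
  d = 739: σ(739) · μ(2217/739) = 740 · -1 = -740
  d = 2217: σ(2217) · μ(2217/2217) = 2960 · 1 = 2960
Summing: (σ * μ)(2217) = 1 + -4 + -740 + 2960 = 2217.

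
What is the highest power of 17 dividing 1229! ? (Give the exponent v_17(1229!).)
v_17(1229!) = 76

Legendre's formula: v_p(n!) = Σ_{k ≥ 1} ⌊n / p^k⌋. For p = 17, n = 1229, the terms are:
  ⌊1229/17^1⌋ = ⌊1229/17⌋ = 72
  ⌊1229/17^2⌋ = ⌊1229/289⌋ = 4
(the next term ⌊1229/17^3⌋ = 0, terminating the sum). Summing: v_17(1229!) = 72 + 4 = 76.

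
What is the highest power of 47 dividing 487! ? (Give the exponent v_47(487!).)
v_47(487!) = 10

Legendre's formula: v_p(n!) = Σ_{k ≥ 1} ⌊n / p^k⌋. For p = 47, n = 487, the terms are:
  ⌊487/47^1⌋ = ⌊487/47⌋ = 10
(the next term ⌊487/47^2⌋ = 0, terminating the sum). Summing: v_47(487!) = 10 = 10.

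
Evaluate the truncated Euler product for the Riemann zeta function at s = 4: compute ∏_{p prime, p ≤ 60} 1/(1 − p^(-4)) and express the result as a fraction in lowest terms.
∏ = 313771926178857385645450905033468281439563920601420761/289906031739275464495518328120881551769600000000000000

The primes p ≤ 60 are [2, 3, 5, 7, 11, 13, 17, 19, 23, 29, 31, 37, 41, 43, 47, 53, 59]. For each prime, (1 − 1/p^4)^(-1) = p^4 / (p^4 − 1). The product is (1 − 1/2^4)^(-1), (1 − 1/3^4)^(-1), (1 − 1/5^4)^(-1), (1 − 1/7^4)^(-1), (1 − 1/11^4)^(-1), (1 − 1/13^4)^(-1), (1 − 1/17^4)^(-1), (1 − 1/19^4)^(-1), (1 − 1/23^4)^(-1), (1 − 1/29^4)^(-1), (1 − 1/31^4)^(-1), (1 − 1/37^4)^(-1), (1 − 1/41^4)^(-1), (1 − 1/43^4)^(-1), (1 − 1/47^4)^(-1), (1 − 1/53^4)^(-1), (1 − 1/59^4)^(-1) = ∏ p^4 / (p^4 − 1) = 313771926178857385645450905033468281439563920601420761/289906031739275464495518328120881551769600000000000000.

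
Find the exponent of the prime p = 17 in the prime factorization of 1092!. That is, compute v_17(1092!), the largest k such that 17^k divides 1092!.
v_17(1092!) = 67

Legendre's formula: v_p(n!) = Σ_{k ≥ 1} ⌊n / p^k⌋. For p = 17, n = 1092, the terms are:
  ⌊1092/17^1⌋ = ⌊1092/17⌋ = 64
  ⌊1092/17^2⌋ = ⌊1092/289⌋ = 3
(the next term ⌊1092/17^3⌋ = 0, terminating the sum). Summing: v_17(1092!) = 64 + 3 = 67.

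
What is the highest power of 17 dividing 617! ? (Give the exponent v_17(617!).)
v_17(617!) = 38

Legendre's formula: v_p(n!) = Σ_{k ≥ 1} ⌊n / p^k⌋. For p = 17, n = 617, the terms are:
  ⌊617/17^1⌋ = ⌊617/17⌋ = 36
  ⌊617/17^2⌋ = ⌊617/289⌋ = 2
(the next term ⌊617/17^3⌋ = 0, terminating the sum). Summing: v_17(617!) = 36 + 2 = 38.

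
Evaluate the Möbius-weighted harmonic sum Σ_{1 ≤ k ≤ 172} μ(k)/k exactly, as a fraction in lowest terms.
Σ μ(k)/k = 976794744883260874795165001864511964953389627727401386703595517/962947420735983927056946215901134429196419130606213075415963491270

Values of μ(k) for 1 ≤ k ≤ 172: μ(1) = 1, μ(2) = -1, μ(3) = -1, μ(5) = -1, μ(6) = 1, μ(7) = -1, μ(10) = 1, μ(11) = -1, μ(13) = -1, μ(14) = 1, μ(15) = 1, μ(17) = -1, μ(19) = -1, μ(21) = 1, μ(22) = 1, μ(23) = -1, μ(26) = 1, μ(29) = -1, μ(30) = -1, μ(31) = -1, μ(33) = 1, μ(34) = 1, μ(35) = 1, μ(37) = -1, μ(38) = 1, μ(39) = 1, μ(41) = -1, μ(42) = -1, μ(43) = -1, μ(46) = 1, μ(47) = -1, μ(51) = 1, μ(53) = -1, μ(55) = 1, μ(57) = 1, μ(58) = 1, μ(59) = -1, μ(61) = -1, μ(62) = 1, μ(65) = 1, μ(66) = -1, μ(67) = -1, μ(69) = 1, μ(70) = -1, μ(71) = -1, μ(73) = -1, μ(74) = 1, μ(77) = 1, μ(78) = -1, μ(79) = -1, μ(82) = 1, μ(83) = -1, μ(85) = 1, μ(86) = 1, μ(87) = 1, μ(89) = -1, μ(91) = 1, μ(93) = 1, μ(94) = 1, μ(95) = 1, μ(97) = -1, μ(101) = -1, μ(102) = -1, μ(103) = -1, μ(105) = -1, μ(106) = 1, μ(107) = -1, μ(109) = -1, μ(110) = -1, μ(111) = 1, μ(113) = -1, μ(114) = -1, μ(115) = 1, μ(118) = 1, μ(119) = 1, μ(122) = 1, μ(123) = 1, μ(127) = -1, μ(129) = 1, μ(130) = -1, μ(131) = -1, μ(133) = 1, μ(134) = 1, μ(137) = -1, μ(138) = -1, μ(139) = -1, μ(141) = 1, μ(142) = 1, μ(143) = 1, μ(145) = 1, μ(146) = 1, μ(149) = -1, μ(151) = -1, μ(154) = -1, μ(155) = 1, μ(157) = -1, μ(158) = 1, μ(159) = 1, μ(161) = 1, μ(163) = -1, μ(165) = -1, μ(166) = 1, μ(167) = -1, μ(170) = -1, with μ = 0 on non-squarefree integers. Summing μ(k)/k for k where μ(k) ≠ 0 gives 976794744883260874795165001864511964953389627727401386703595517/962947420735983927056946215901134429196419130606213075415963491270 ≈ 0.0010. (PNT ⟺ this sum → 0 as n → ∞.)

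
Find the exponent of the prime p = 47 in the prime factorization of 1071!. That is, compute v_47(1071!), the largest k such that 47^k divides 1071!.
v_47(1071!) = 22

Legendre's formula: v_p(n!) = Σ_{k ≥ 1} ⌊n / p^k⌋. For p = 47, n = 1071, the terms are:
  ⌊1071/47^1⌋ = ⌊1071/47⌋ = 22
(the next term ⌊1071/47^2⌋ = 0, terminating the sum). Summing: v_47(1071!) = 22 = 22.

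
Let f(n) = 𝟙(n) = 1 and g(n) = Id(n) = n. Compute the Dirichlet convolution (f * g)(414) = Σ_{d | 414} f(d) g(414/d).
(𝟙 * Id)(414) = 936

Divisors of 414: [1, 2, 3, 6, 9, 18, 23, 46, 69, 138, 207, 414]. For each d | 414:
  d = 1: 𝟙(1) · Id(414/1) = 1 · 414 = 414
  d = 2: 𝟙(2) · Id(414/2) = 1 · 207 = 207
  d = 3: 𝟙(3) · Id(414/3) = 1 · 138 = 138
  d = 6: 𝟙(6) · Id(414/6) = 1 · 69 = 69
  d = 9: 𝟙(9) · Id(414/9) = 1 · 46 = 46
  d = 18: 𝟙(18) · Id(414/18) = 1 · 23 = 23
  d = 23: 𝟙(23) · Id(414/23) = 1 · 18 = 18
  d = 46: 𝟙(46) · Id(414/46) = 1 · 9 = 9
  d = 69: 𝟙(69) · Id(414/69) = 1 · 6 = 6
  d = 138: 𝟙(138) · Id(414/138) = 1 · 3 = 3
  d = 207: 𝟙(207) · Id(414/207) = 1 · 2 = 2
  d = 414: 𝟙(414) · Id(414/414) = 1 · 1 = 1
Summing: (𝟙 * Id)(414) = 414 + 207 + 138 + 69 + 46 + 23 + 18 + 9 + 6 + 3 + 2 + 1 = 936.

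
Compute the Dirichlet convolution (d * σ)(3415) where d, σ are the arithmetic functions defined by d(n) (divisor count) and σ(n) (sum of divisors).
(d * σ)(3415) = 5488

Divisors of 3415: [1, 5, 683, 3415]. For each d | 3415:
  d = 1: d(1) · σ(3415/1) = 1 · 4104 = 4104
  d = 5: d(5) · σ(3415/5) = 2 · 684 = 1368
  d = 683: d(683) · σ(3415/683) = 2 · 6 = 12
  d = 3415: d(3415) · σ(3415/3415) = 4 · 1 = 4
Summing: (d * σ)(3415) = 4104 + 1368 + 12 + 4 = 5488.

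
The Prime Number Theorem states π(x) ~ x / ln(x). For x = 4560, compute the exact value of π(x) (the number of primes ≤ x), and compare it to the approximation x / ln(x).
π(4560) = 617;  x/ln(x) ≈ 541.24;  relative error ≈ 12.28%.

Directly count primes up to 4560: π(4560) = 617. The PNT approximation gives 4560/ln(4560) ≈ 4560/8.42508 ≈ 541.24. Relative error (π(x) − x/ln(x)) / π(x) ≈ 12.28%; the approximation is known to undercount slightly (Li(x) is a better estimate).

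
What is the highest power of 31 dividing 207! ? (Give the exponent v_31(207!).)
v_31(207!) = 6

Legendre's formula: v_p(n!) = Σ_{k ≥ 1} ⌊n / p^k⌋. For p = 31, n = 207, the terms are:
  ⌊207/31^1⌋ = ⌊207/31⌋ = 6
(the next term ⌊207/31^2⌋ = 0, terminating the sum). Summing: v_31(207!) = 6 = 6.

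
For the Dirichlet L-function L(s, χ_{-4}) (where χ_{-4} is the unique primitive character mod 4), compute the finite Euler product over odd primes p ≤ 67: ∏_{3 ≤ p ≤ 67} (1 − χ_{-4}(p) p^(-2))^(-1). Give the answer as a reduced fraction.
∏ = 186965264422467473784849459249589/204088016612535111254016000000000

The odd primes p ≤ 67 are [3, 5, 7, 11, 13, 17, 19, 23, 29, 31, 37, 41, 43, 47, 53, 59, 61, 67]. For each, χ(p) = 1 if p ≡ 1 mod 4, χ(p) = −1 if p ≡ 3 mod 4. Taking (1 − χ(p)/p^2)^(-1) = p^2/(p^2 − χ(p)): (1 − (-1)/3^2)^(-1) · (1 − (1)/5^2)^(-1) · (1 − (-1)/7^2)^(-1) · (1 − (-1)/11^2)^(-1) · (1 − (1)/13^2)^(-1) · (1 − (1)/17^2)^(-1) · (1 − (-1)/19^2)^(-1) · (1 − (-1)/23^2)^(-1) · (1 − (1)/29^2)^(-1) · (1 − (-1)/31^2)^(-1) · (1 − (1)/37^2)^(-1) · (1 − (1)/41^2)^(-1) · (1 − (-1)/43^2)^(-1) · (1 − (-1)/47^2)^(-1) · (1 − (1)/53^2)^(-1) · (1 − (-1)/59^2)^(-1) · (1 − (1)/61^2)^(-1) · (1 − (-1)/67^2)^(-1) = 186965264422467473784849459249589/204088016612535111254016000000000.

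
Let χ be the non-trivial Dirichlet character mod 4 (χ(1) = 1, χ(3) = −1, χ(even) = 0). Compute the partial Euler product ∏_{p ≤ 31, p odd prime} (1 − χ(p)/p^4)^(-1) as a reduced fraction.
∏ = 1870816715381797956556539609218365/1891731462842378884815364370202624

The odd primes p ≤ 31 are [3, 5, 7, 11, 13, 17, 19, 23, 29, 31]. For each, χ(p) = 1 if p ≡ 1 mod 4, χ(p) = −1 if p ≡ 3 mod 4. Taking (1 − χ(p)/p^4)^(-1) = p^4/(p^4 − χ(p)): (1 − (-1)/3^4)^(-1) · (1 − (1)/5^4)^(-1) · (1 − (-1)/7^4)^(-1) · (1 − (-1)/11^4)^(-1) · (1 − (1)/13^4)^(-1) · (1 − (1)/17^4)^(-1) · (1 − (-1)/19^4)^(-1) · (1 − (-1)/23^4)^(-1) · (1 − (1)/29^4)^(-1) · (1 − (-1)/31^4)^(-1) = 1870816715381797956556539609218365/1891731462842378884815364370202624.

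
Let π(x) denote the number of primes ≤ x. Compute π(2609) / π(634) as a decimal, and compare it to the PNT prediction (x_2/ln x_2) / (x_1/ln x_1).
π(2609)/π(634) = 379/115 ≈ 3.2957;  PNT prediction ≈ 3.3751.

π(634) = 115 and π(2609) = 379, so π(2609)/π(634) ≈ 3.2957. The PNT-predicted ratio is (2609/ln(2609)) / (634/ln(634)) ≈ 3.3751. The two agree to within a few percent, as expected.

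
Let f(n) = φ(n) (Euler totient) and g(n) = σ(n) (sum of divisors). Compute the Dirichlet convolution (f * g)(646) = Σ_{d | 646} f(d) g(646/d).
(φ * σ)(646) = 5168

Divisors of 646: [1, 2, 17, 19, 34, 38, 323, 646]. For each d | 646:
  d = 1: φ(1) · σ(646/1) = 1 · 1080 = 1080
  d = 2: φ(2) · σ(646/2) = 1 · 360 = 360
  d = 17: φ(17) · σ(646/17) = 16 · 60 = 960
  d = 19: φ(19) · σ(646/19) = 18 · 54 = 972
  d = 34: φ(34) · σ(646/34) = 16 · 20 = 320
  d = 38: φ(38) · σ(646/38) = 18 · 18 = 324
  d = 323: φ(323) · σ(646/323) = 288 · 3 = 864
  d = 646: φ(646) · σ(646/646) = 288 · 1 = 288
Summing: (φ * σ)(646) = 1080 + 360 + 960 + 972 + 320 + 324 + 864 + 288 = 5168.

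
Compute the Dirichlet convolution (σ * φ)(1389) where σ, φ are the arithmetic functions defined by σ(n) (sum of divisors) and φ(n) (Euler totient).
(σ * φ)(1389) = 5556

Divisors of 1389: [1, 3, 463, 1389]. For each d | 1389:
  d = 1: σ(1) · φ(1389/1) = 1 · 924 = 924
  d = 3: σ(3) · φ(1389/3) = 4 · 462 = 1848
  d = 463: σ(463) · φ(1389/463) = 464 · 2 = 928
  d = 1389: σ(1389) · φ(1389/1389) = 1856 · 1 = 1856
Summing: (σ * φ)(1389) = 924 + 1848 + 928 + 1856 = 5556.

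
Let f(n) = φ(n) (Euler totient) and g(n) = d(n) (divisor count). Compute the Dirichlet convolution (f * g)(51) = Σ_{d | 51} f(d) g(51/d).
(φ * d)(51) = 72

Divisors of 51: [1, 3, 17, 51]. For each d | 51:
  d = 1: φ(1) · d(51/1) = 1 · 4 = 4
  d = 3: φ(3) · d(51/3) = 2 · 2 = 4
  d = 17: φ(17) · d(51/17) = 16 · 2 = 32
  d = 51: φ(51) · d(51/51) = 32 · 1 = 32
Summing: (φ * d)(51) = 4 + 4 + 32 + 32 = 72.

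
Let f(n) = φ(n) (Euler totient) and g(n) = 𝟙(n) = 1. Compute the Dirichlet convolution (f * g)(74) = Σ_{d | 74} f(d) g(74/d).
(φ * 𝟙)(74) = 74

Divisors of 74: [1, 2, 37, 74]. For each d | 74:
  d = 1: φ(1) · 𝟙(74/1) = 1 · 1 = 1
  d = 2: φ(2) · 𝟙(74/2) = 1 · 1 = 1
  d = 37: φ(37) · 𝟙(74/37) = 36 · 1 = 36
  d = 74: φ(74) · 𝟙(74/74) = 36 · 1 = 36
Summing: (φ * 𝟙)(74) = 1 + 1 + 36 + 36 = 74.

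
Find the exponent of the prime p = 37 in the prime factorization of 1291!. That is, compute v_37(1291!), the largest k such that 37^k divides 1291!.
v_37(1291!) = 34

Legendre's formula: v_p(n!) = Σ_{k ≥ 1} ⌊n / p^k⌋. For p = 37, n = 1291, the terms are:
  ⌊1291/37^1⌋ = ⌊1291/37⌋ = 34
(the next term ⌊1291/37^2⌋ = 0, terminating the sum). Summing: v_37(1291!) = 34 = 34.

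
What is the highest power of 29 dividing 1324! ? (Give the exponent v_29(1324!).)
v_29(1324!) = 46

Legendre's formula: v_p(n!) = Σ_{k ≥ 1} ⌊n / p^k⌋. For p = 29, n = 1324, the terms are:
  ⌊1324/29^1⌋ = ⌊1324/29⌋ = 45
  ⌊1324/29^2⌋ = ⌊1324/841⌋ = 1
(the next term ⌊1324/29^3⌋ = 0, terminating the sum). Summing: v_29(1324!) = 45 + 1 = 46.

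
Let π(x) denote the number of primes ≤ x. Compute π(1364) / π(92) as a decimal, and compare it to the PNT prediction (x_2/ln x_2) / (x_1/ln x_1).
π(1364)/π(92) = 218/24 ≈ 9.0833;  PNT prediction ≈ 9.2877.

π(92) = 24 and π(1364) = 218, so π(1364)/π(92) ≈ 9.0833. The PNT-predicted ratio is (1364/ln(1364)) / (92/ln(92)) ≈ 9.2877. The two agree to within a few percent, as expected.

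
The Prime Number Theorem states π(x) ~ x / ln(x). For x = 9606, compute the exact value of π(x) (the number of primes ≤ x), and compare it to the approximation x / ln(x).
π(9606) = 1185;  x/ln(x) ≈ 1047.53;  relative error ≈ 11.60%.

Directly count primes up to 9606: π(9606) = 1185. The PNT approximation gives 9606/ln(9606) ≈ 9606/9.17014 ≈ 1047.53. Relative error (π(x) − x/ln(x)) / π(x) ≈ 11.60%; the approximation is known to undercount slightly (Li(x) is a better estimate).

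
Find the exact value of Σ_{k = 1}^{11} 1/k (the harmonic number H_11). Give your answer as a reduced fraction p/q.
H_11 = 83711/27720

Direct summation: H_11 = 1 + 1/2 + ... + 1/11. The least common denominator is lcm(1, ..., 11) = 27720; over this denominator the numerator is 27720 + 13860 + 9240 + 6930 + 5544 + 4620 + 3960 + 3465 + 3080 + 2772 + 2520 = 83711, so H_11 = 83711/27720 (already in lowest terms) ≈ 3.01988. (The PNT-adjacent estimate ln(11) + γ ≈ 2.97511 matches within O(1/n).)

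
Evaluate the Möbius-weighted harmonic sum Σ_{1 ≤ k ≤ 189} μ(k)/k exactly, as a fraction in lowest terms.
Σ μ(k)/k = -27041902300620416603296223594221152327628829604011718275600551594065857/5397346292805549782720214077673687806275517530364350655459511599582614290

Values of μ(k) for 1 ≤ k ≤ 189: μ(1) = 1, μ(2) = -1, μ(3) = -1, μ(5) = -1, μ(6) = 1, μ(7) = -1, μ(10) = 1, μ(11) = -1, μ(13) = -1, μ(14) = 1, μ(15) = 1, μ(17) = -1, μ(19) = -1, μ(21) = 1, μ(22) = 1, μ(23) = -1, μ(26) = 1, μ(29) = -1, μ(30) = -1, μ(31) = -1, μ(33) = 1, μ(34) = 1, μ(35) = 1, μ(37) = -1, μ(38) = 1, μ(39) = 1, μ(41) = -1, μ(42) = -1, μ(43) = -1, μ(46) = 1, μ(47) = -1, μ(51) = 1, μ(53) = -1, μ(55) = 1, μ(57) = 1, μ(58) = 1, μ(59) = -1, μ(61) = -1, μ(62) = 1, μ(65) = 1, μ(66) = -1, μ(67) = -1, μ(69) = 1, μ(70) = -1, μ(71) = -1, μ(73) = -1, μ(74) = 1, μ(77) = 1, μ(78) = -1, μ(79) = -1, μ(82) = 1, μ(83) = -1, μ(85) = 1, μ(86) = 1, μ(87) = 1, μ(89) = -1, μ(91) = 1, μ(93) = 1, μ(94) = 1, μ(95) = 1, μ(97) = -1, μ(101) = -1, μ(102) = -1, μ(103) = -1, μ(105) = -1, μ(106) = 1, μ(107) = -1, μ(109) = -1, μ(110) = -1, μ(111) = 1, μ(113) = -1, μ(114) = -1, μ(115) = 1, μ(118) = 1, μ(119) = 1, μ(122) = 1, μ(123) = 1, μ(127) = -1, μ(129) = 1, μ(130) = -1, μ(131) = -1, μ(133) = 1, μ(134) = 1, μ(137) = -1, μ(138) = -1, μ(139) = -1, μ(141) = 1, μ(142) = 1, μ(143) = 1, μ(145) = 1, μ(146) = 1, μ(149) = -1, μ(151) = -1, μ(154) = -1, μ(155) = 1, μ(157) = -1, μ(158) = 1, μ(159) = 1, μ(161) = 1, μ(163) = -1, μ(165) = -1, μ(166) = 1, μ(167) = -1, μ(170) = -1, μ(173) = -1, μ(174) = -1, μ(177) = 1, μ(178) = 1, μ(179) = -1, μ(181) = -1, μ(182) = -1, μ(183) = 1, μ(185) = 1, μ(186) = -1, μ(187) = 1, with μ = 0 on non-squarefree integers. Summing μ(k)/k for k where μ(k) ≠ 0 gives -27041902300620416603296223594221152327628829604011718275600551594065857/5397346292805549782720214077673687806275517530364350655459511599582614290 ≈ -0.0050. (PNT ⟺ this sum → 0 as n → ∞.)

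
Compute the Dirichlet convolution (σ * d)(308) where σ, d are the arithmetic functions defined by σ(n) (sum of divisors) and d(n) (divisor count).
(σ * d)(308) = 2240

Divisors of 308: [1, 2, 4, 7, 11, 14, 22, 28, 44, 77, 154, 308]. For each d | 308:
  d = 1: σ(1) · d(308/1) = 1 · 12 = 12
  d = 2: σ(2) · d(308/2) = 3 · 8 = 24
  d = 4: σ(4) · d(308/4) = 7 · 4 = 28
  d = 7: σ(7) · d(308/7) = 8 · 6 = 48
  d = 11: σ(11) · d(308/11) = 12 · 6 = 72
  d = 14: σ(14) · d(308/14) = 24 · 4 = 96
  d = 22: σ(22) · d(308/22) = 36 · 4 = 144
  d = 28: σ(28) · d(308/28) = 56 · 2 = 112
  d = 44: σ(44) · d(308/44) = 84 · 2 = 168
  d = 77: σ(77) · d(308/77) = 96 · 3 = 288
  d = 154: σ(154) · d(308/154) = 288 · 2 = 576
  d = 308: σ(308) · d(308/308) = 672 · 1 = 672
Summing: (σ * d)(308) = 12 + 24 + 28 + 48 + 72 + 96 + 144 + 112 + 168 + 288 + 576 + 672 = 2240.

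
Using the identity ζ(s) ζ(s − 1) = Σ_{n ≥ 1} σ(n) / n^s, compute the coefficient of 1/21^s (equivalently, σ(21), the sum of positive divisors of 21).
σ(21) = 32

In the product (Σ m^0/m^s)(Σ k / k^s) = Σ (Σ_{d | n} d) / n^s, the coefficient of 1/n^s is σ(n) = Σ_{d | n} d. For n = 21, divisors are [1, 3, 7, 21]; summing: σ(21) = 32.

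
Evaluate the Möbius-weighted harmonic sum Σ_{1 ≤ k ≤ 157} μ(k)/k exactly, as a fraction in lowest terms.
Σ μ(k)/k = 190885929598303660936390858874022658428948558028554264968/842265880802797496205613502094089147906132634473570891010235

Values of μ(k) for 1 ≤ k ≤ 157: μ(1) = 1, μ(2) = -1, μ(3) = -1, μ(5) = -1, μ(6) = 1, μ(7) = -1, μ(10) = 1, μ(11) = -1, μ(13) = -1, μ(14) = 1, μ(15) = 1, μ(17) = -1, μ(19) = -1, μ(21) = 1, μ(22) = 1, μ(23) = -1, μ(26) = 1, μ(29) = -1, μ(30) = -1, μ(31) = -1, μ(33) = 1, μ(34) = 1, μ(35) = 1, μ(37) = -1, μ(38) = 1, μ(39) = 1, μ(41) = -1, μ(42) = -1, μ(43) = -1, μ(46) = 1, μ(47) = -1, μ(51) = 1, μ(53) = -1, μ(55) = 1, μ(57) = 1, μ(58) = 1, μ(59) = -1, μ(61) = -1, μ(62) = 1, μ(65) = 1, μ(66) = -1, μ(67) = -1, μ(69) = 1, μ(70) = -1, μ(71) = -1, μ(73) = -1, μ(74) = 1, μ(77) = 1, μ(78) = -1, μ(79) = -1, μ(82) = 1, μ(83) = -1, μ(85) = 1, μ(86) = 1, μ(87) = 1, μ(89) = -1, μ(91) = 1, μ(93) = 1, μ(94) = 1, μ(95) = 1, μ(97) = -1, μ(101) = -1, μ(102) = -1, μ(103) = -1, μ(105) = -1, μ(106) = 1, μ(107) = -1, μ(109) = -1, μ(110) = -1, μ(111) = 1, μ(113) = -1, μ(114) = -1, μ(115) = 1, μ(118) = 1, μ(119) = 1, μ(122) = 1, μ(123) = 1, μ(127) = -1, μ(129) = 1, μ(130) = -1, μ(131) = -1, μ(133) = 1, μ(134) = 1, μ(137) = -1, μ(138) = -1, μ(139) = -1, μ(141) = 1, μ(142) = 1, μ(143) = 1, μ(145) = 1, μ(146) = 1, μ(149) = -1, μ(151) = -1, μ(154) = -1, μ(155) = 1, μ(157) = -1, with μ = 0 on non-squarefree integers. Summing μ(k)/k for k where μ(k) ≠ 0 gives 190885929598303660936390858874022658428948558028554264968/842265880802797496205613502094089147906132634473570891010235 ≈ 0.0002. (PNT ⟺ this sum → 0 as n → ∞.)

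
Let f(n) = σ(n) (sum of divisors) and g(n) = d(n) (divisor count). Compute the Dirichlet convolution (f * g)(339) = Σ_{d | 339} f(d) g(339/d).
(σ * d)(339) = 696

Divisors of 339: [1, 3, 113, 339]. For each d | 339:
  d = 1: σ(1) · d(339/1) = 1 · 4 = 4
  d = 3: σ(3) · d(339/3) = 4 · 2 = 8
  d = 113: σ(113) · d(339/113) = 114 · 2 = 228
  d = 339: σ(339) · d(339/339) = 456 · 1 = 456
Summing: (σ * d)(339) = 4 + 8 + 228 + 456 = 696.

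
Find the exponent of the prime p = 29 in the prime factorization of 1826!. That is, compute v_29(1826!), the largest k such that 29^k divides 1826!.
v_29(1826!) = 64

Legendre's formula: v_p(n!) = Σ_{k ≥ 1} ⌊n / p^k⌋. For p = 29, n = 1826, the terms are:
  ⌊1826/29^1⌋ = ⌊1826/29⌋ = 62
  ⌊1826/29^2⌋ = ⌊1826/841⌋ = 2
(the next term ⌊1826/29^3⌋ = 0, terminating the sum). Summing: v_29(1826!) = 62 + 2 = 64.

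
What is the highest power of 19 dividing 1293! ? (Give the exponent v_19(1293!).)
v_19(1293!) = 71

Legendre's formula: v_p(n!) = Σ_{k ≥ 1} ⌊n / p^k⌋. For p = 19, n = 1293, the terms are:
  ⌊1293/19^1⌋ = ⌊1293/19⌋ = 68
  ⌊1293/19^2⌋ = ⌊1293/361⌋ = 3
(the next term ⌊1293/19^3⌋ = 0, terminating the sum). Summing: v_19(1293!) = 68 + 3 = 71.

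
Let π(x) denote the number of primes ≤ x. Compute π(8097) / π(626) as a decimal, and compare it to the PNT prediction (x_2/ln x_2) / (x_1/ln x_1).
π(8097)/π(626) = 1018/114 ≈ 8.9298;  PNT prediction ≈ 9.2552.

π(626) = 114 and π(8097) = 1018, so π(8097)/π(626) ≈ 8.9298. The PNT-predicted ratio is (8097/ln(8097)) / (626/ln(626)) ≈ 9.2552. The two agree to within a few percent, as expected.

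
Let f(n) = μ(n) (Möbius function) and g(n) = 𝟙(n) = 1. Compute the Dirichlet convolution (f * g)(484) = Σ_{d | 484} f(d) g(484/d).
(μ * 𝟙)(484) = 0

Divisors of 484: [1, 2, 4, 11, 22, 44, 121, 242, 484]. For each d | 484:
  d = 1: μ(1) · 𝟙(484/1) = 1 · 1 = 1
  d = 2: μ(2) · 𝟙(484/2) = -1 · 1 = -1
  d = 4: μ(4) · 𝟙(484/4) = 0 · 1 = 0
  d = 11: μ(11) · 𝟙(484/11) = -1 · 1 = -1
  d = 22: μ(22) · 𝟙(484/22) = 1 · 1 = 1
  d = 44: μ(44) · 𝟙(484/44) = 0 · 1 = 0
  d = 121: μ(121) · 𝟙(484/121) = 0 · 1 = 0
  d = 242: μ(242) · 𝟙(484/242) = 0 · 1 = 0
  d = 484: μ(484) · 𝟙(484/484) = 0 · 1 = 0
Summing: (μ * 𝟙)(484) = 1 + -1 + 0 + -1 + 1 + 0 + 0 + 0 + 0 = 0.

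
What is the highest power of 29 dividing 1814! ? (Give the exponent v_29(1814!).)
v_29(1814!) = 64

Legendre's formula: v_p(n!) = Σ_{k ≥ 1} ⌊n / p^k⌋. For p = 29, n = 1814, the terms are:
  ⌊1814/29^1⌋ = ⌊1814/29⌋ = 62
  ⌊1814/29^2⌋ = ⌊1814/841⌋ = 2
(the next term ⌊1814/29^3⌋ = 0, terminating the sum). Summing: v_29(1814!) = 62 + 2 = 64.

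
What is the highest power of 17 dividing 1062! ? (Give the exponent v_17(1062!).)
v_17(1062!) = 65

Legendre's formula: v_p(n!) = Σ_{k ≥ 1} ⌊n / p^k⌋. For p = 17, n = 1062, the terms are:
  ⌊1062/17^1⌋ = ⌊1062/17⌋ = 62
  ⌊1062/17^2⌋ = ⌊1062/289⌋ = 3
(the next term ⌊1062/17^3⌋ = 0, terminating the sum). Summing: v_17(1062!) = 62 + 3 = 65.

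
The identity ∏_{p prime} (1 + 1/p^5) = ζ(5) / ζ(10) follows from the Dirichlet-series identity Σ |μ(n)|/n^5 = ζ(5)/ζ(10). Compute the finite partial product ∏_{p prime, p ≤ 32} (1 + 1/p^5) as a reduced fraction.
∏ = 63844361159480726970812326794206836752384/61631932954678205462623400894081119262815

The primes p ≤ 32 are [2, 3, 5, 7, 11, 13, 17, 19, 23, 29, 31]. For each, (1 + 1/p^5) = (p^5 + 1)/p^5. Multiplying these fractions over p ∈ [2, 3, 5, 7, 11, 13, 17, 19, 23, 29, 31] gives 63844361159480726970812326794206836752384/61631932954678205462623400894081119262815. (In the limit P → ∞ this tends to ζ(5)/ζ(10).)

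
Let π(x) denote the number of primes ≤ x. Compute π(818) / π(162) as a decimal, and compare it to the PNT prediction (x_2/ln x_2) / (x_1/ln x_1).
π(818)/π(162) = 141/37 ≈ 3.8108;  PNT prediction ≈ 3.8303.

π(162) = 37 and π(818) = 141, so π(818)/π(162) ≈ 3.8108. The PNT-predicted ratio is (818/ln(818)) / (162/ln(162)) ≈ 3.8303. The two agree to within a few percent, as expected.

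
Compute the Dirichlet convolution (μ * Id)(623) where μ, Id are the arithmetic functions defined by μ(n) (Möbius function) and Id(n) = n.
(μ * Id)(623) = 528

Divisors of 623: [1, 7, 89, 623]. For each d | 623:
  d = 1: μ(1) · Id(623/1) = 1 · 623 = 623
  d = 7: μ(7) · Id(623/7) = -1 · 89 = -89
  d = 89: μ(89) · Id(623/89) = -1 · 7 = -7
  d = 623: μ(623) · Id(623/623) = 1 · 1 = 1
Summing: (μ * Id)(623) = 623 + -89 + -7 + 1 = 528.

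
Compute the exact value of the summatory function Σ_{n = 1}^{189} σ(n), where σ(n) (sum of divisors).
Σ_{n ≤ 189} σ(n) = 29430

Compute σ(n) for each 1 ≤ n ≤ 189: σ(1) = 1, σ(2) = 3, σ(3) = 4, σ(4) = 7, σ(5) = 6, σ(6) = 12, σ(7) = 8, σ(8) = 15, σ(9) = 13, σ(10) = 18, σ(11) = 12, σ(12) = 28, σ(13) = 14, σ(14) = 24, σ(15) = 24, σ(16) = 31, σ(17) = 18, σ(18) = 39, σ(19) = 20, σ(20) = 42, σ(21) = 32, σ(22) = 36, σ(23) = 24, σ(24) = 60, σ(25) = 31, σ(26) = 42, σ(27) = 40, σ(28) = 56, σ(29) = 30, σ(30) = 72, σ(31) = 32, σ(32) = 63, σ(33) = 48, σ(34) = 54, σ(35) = 48, σ(36) = 91, σ(37) = 38, σ(38) = 60, σ(39) = 56, σ(40) = 90, σ(41) = 42, σ(42) = 96, σ(43) = 44, σ(44) = 84, σ(45) = 78, σ(46) = 72, σ(47) = 48, σ(48) = 124, σ(49) = 57, σ(50) = 93, σ(51) = 72, σ(52) = 98, σ(53) = 54, σ(54) = 120, σ(55) = 72, σ(56) = 120, σ(57) = 80, σ(58) = 90, σ(59) = 60, σ(60) = 168, σ(61) = 62, σ(62) = 96, σ(63) = 104, σ(64) = 127, σ(65) = 84, σ(66) = 144, σ(67) = 68, σ(68) = 126, σ(69) = 96, σ(70) = 144, σ(71) = 72, σ(72) = 195, σ(73) = 74, σ(74) = 114, σ(75) = 124, σ(76) = 140, σ(77) = 96, σ(78) = 168, σ(79) = 80, σ(80) = 186, σ(81) = 121, σ(82) = 126, σ(83) = 84, σ(84) = 224, σ(85) = 108, σ(86) = 132, σ(87) = 120, σ(88) = 180, σ(89) = 90, σ(90) = 234, σ(91) = 112, σ(92) = 168, σ(93) = 128, σ(94) = 144, σ(95) = 120, σ(96) = 252, σ(97) = 98, σ(98) = 171, σ(99) = 156, σ(100) = 217, σ(101) = 102, σ(102) = 216, σ(103) = 104, σ(104) = 210, σ(105) = 192, σ(106) = 162, σ(107) = 108, σ(108) = 280, σ(109) = 110, σ(110) = 216, σ(111) = 152, σ(112) = 248, σ(113) = 114, σ(114) = 240, σ(115) = 144, σ(116) = 210, σ(117) = 182, σ(118) = 180, σ(119) = 144, σ(120) = 360, σ(121) = 133, σ(122) = 186, σ(123) = 168, σ(124) = 224, σ(125) = 156, σ(126) = 312, σ(127) = 128, σ(128) = 255, σ(129) = 176, σ(130) = 252, σ(131) = 132, σ(132) = 336, σ(133) = 160, σ(134) = 204, σ(135) = 240, σ(136) = 270, σ(137) = 138, σ(138) = 288, σ(139) = 140, σ(140) = 336, σ(141) = 192, σ(142) = 216, σ(143) = 168, σ(144) = 403, σ(145) = 180, σ(146) = 222, σ(147) = 228, σ(148) = 266, σ(149) = 150, σ(150) = 372, σ(151) = 152, σ(152) = 300, σ(153) = 234, σ(154) = 288, σ(155) = 192, σ(156) = 392, σ(157) = 158, σ(158) = 240, σ(159) = 216, σ(160) = 378, σ(161) = 192, σ(162) = 363, σ(163) = 164, σ(164) = 294, σ(165) = 288, σ(166) = 252, σ(167) = 168, σ(168) = 480, σ(169) = 183, σ(170) = 324, σ(171) = 260, σ(172) = 308, σ(173) = 174, σ(174) = 360, σ(175) = 248, σ(176) = 372, σ(177) = 240, σ(178) = 270, σ(179) = 180, σ(180) = 546, σ(181) = 182, σ(182) = 336, σ(183) = 248, σ(184) = 360, σ(185) = 228, σ(186) = 384, σ(187) = 216, σ(188) = 336, σ(189) = 320. Summing all 189 values: 29430. (Average order: Σ_{n ≤ x} σ(n) ~ (π²/12) x². For x = 189, (π²/12)·189² ≈ 29379.34.)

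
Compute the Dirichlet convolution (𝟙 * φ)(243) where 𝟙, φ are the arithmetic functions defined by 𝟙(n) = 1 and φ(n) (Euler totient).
(𝟙 * φ)(243) = 243

Divisors of 243: [1, 3, 9, 27, 81, 243]. For each d | 243:
  d = 1: 𝟙(1) · φ(243/1) = 1 · 162 = 162
  d = 3: 𝟙(3) · φ(243/3) = 1 · 54 = 54
  d = 9: 𝟙(9) · φ(243/9) = 1 · 18 = 18
  d = 27: 𝟙(27) · φ(243/27) = 1 · 6 = 6
  d = 81: 𝟙(81) · φ(243/81) = 1 · 2 = 2
  d = 243: 𝟙(243) · φ(243/243) = 1 · 1 = 1
Summing: (𝟙 * φ)(243) = 162 + 54 + 18 + 6 + 2 + 1 = 243.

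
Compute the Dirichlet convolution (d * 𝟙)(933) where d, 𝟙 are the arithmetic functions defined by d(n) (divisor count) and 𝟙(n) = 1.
(d * 𝟙)(933) = 9

Divisors of 933: [1, 3, 311, 933]. For each d | 933:
  d = 1: d(1) · 𝟙(933/1) = 1 · 1 = 1
  d = 3: d(3) · 𝟙(933/3) = 2 · 1 = 2
  d = 311: d(311) · 𝟙(933/311) = 2 · 1 = 2
  d = 933: d(933) · 𝟙(933/933) = 4 · 1 = 4
Summing: (d * 𝟙)(933) = 1 + 2 + 2 + 4 = 9.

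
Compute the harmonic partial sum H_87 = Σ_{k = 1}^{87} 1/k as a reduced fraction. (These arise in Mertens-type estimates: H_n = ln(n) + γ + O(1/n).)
H_87 = 3706795349055853229324900260857622319/734184632222154704090370027645633600

Direct summation: H_87 = 1 + 1/2 + ... + 1/87. The least common denominator is lcm(1, ..., 87) = 8076030954443701744994070304101969600; over this denominator the numerator is 8076030954443701744994070304101969600 + 4038015477221850872497035152050984800 + 2692010318147900581664690101367323200 + 2019007738610925436248517576025492400 + 1615206190888740348998814060820393920 + 1346005159073950290832345050683661600 + 1153718707777671677856295757728852800 + 1009503869305462718124258788012746200 + 897336772715966860554896700455774400 + 807603095444370174499407030410196960 + 734184632222154704090370027645633600 + 673002579536975145416172525341830800 + 621233150341823211153390023392459200 + 576859353888835838928147878864426400 + 538402063629580116332938020273464640 + 504751934652731359062129394006373100 + 475060644379041279117298253182468800 + 448668386357983430277448350227887200 + 425054260760194828683898437057998400 + 403801547722185087249703515205098480 + 384572902592557225952098585909617600 + 367092316111077352045185013822816800 + 351131780627987032391046534960955200 + 336501289768487572708086262670915400 + 323041238177748069799762812164078784 + 310616575170911605576695011696229600 + 299112257571988953518298900151924800 + 288429676944417919464073939432213200 + 278483826015300060172209320831102400 + 269201031814790058166469010136732320 + 260517127562700056290131300132321600 + 252375967326365679531064697003186550 + 244728210740718234696790009215211200 + 237530322189520639558649126591234400 + 230743741555534335571259151545770560 + 224334193178991715138724175113943600 + 218271106876856803918758656867620800 + 212527130380097414341949218528999200 + 207077716780607737051130007797486400 + 201900773861092543624851757602549240 + 196976364742529310853513909856145600 + 192286451296278612976049292954808800 + 187814673359155854534745821025627200 + 183546158055538676022592506911408400 + 179467354543193372110979340091154880 + 175565890313993516195523267480477600 + 171830445839227696702001495831956800 + 168250644884243786354043131335457700 + 164816958253953096836613679675550400 + 161520619088874034899881406082039392 + 158353548126347093039099417727489600 + 155308287585455802788347505848114800 + 152377942536673617830076798190603200 + 149556128785994476759149450075962400 + 146836926444430940818074005529126720 + 144214838472208959732036969716106600 + 141684753586731609561299479019332800 + 139241913007650030086104660415551200 + 136881880583791554999899496679694400 + 134600515907395029083234505068366160 + 132393950072847569590066726296753600 + 130258563781350028145065650066160800 + 128190967530852408650699528636539200 + 126187983663182839765532348501593275 + 124246630068364642230678004678491840 + 122364105370359117348395004607605600 + 120537775439458234999911497076148800 + 118765161094760319779324563295617200 + 117043926875995677463682178320318400 + 115371870777767167785629575772885280 + 113746914851319742887240426818337600 + 112167096589495857569362087556971800 + 110630561019776736232795483617835200 + 109135553438428401959379328433810400 + 107680412725916023266587604054692928 + 106263565190048707170974609264499600 + 104883518888879243441481432520804800 + 103538858390303868525565003898743200 + 102228239929667110696127472203822400 + 100950386930546271812425878801274620 + 99704085857329651172766300050641600 + 98488182371264655426756954928072800 + 97301577764381948734868316916891200 + 96143225648139306488024646477404400 + 95012128875808255823459650636493760 + 93907336679577927267372910512813600 + 92827942005100020057403106943700800 = 40774748839614385522573902869433845509, so H_87 = 40774748839614385522573902869433845509/8076030954443701744994070304101969600; reducing by gcd(40774748839614385522573902869433845509, 8076030954443701744994070304101969600) = 11 gives 3706795349055853229324900260857622319/734184632222154704090370027645633600 ≈ 5.04886. (The PNT-adjacent estimate ln(87) + γ ≈ 5.04312 matches within O(1/n).)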